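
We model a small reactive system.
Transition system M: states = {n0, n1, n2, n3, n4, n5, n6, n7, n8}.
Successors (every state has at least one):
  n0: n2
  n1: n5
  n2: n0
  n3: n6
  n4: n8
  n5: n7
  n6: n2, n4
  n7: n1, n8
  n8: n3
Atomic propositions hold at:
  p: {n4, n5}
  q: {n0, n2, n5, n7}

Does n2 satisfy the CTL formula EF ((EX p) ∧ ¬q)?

No

Sat(EX p) = {s : some successor in {n4, n5}} = {n1, n6}
Sat(¬q) = {n1, n3, n4, n6, n8}
Sat((EX p) ∧ ¬q) = {n1, n6}
EF ((EX p) ∧ ¬q): least fixpoint, start Z0 = {n1, n6}, add states with some successor in Z. Z1 = {n1, n3, n6, n7}; Z2 = {n1, n3, n5, n6, n7, n8}; Z3 = {n1, n3, n4, n5, n6, n7, n8}; fixed.
Sat(EF ((EX p) ∧ ¬q)) = {n1, n3, n4, n5, n6, n7, n8}
n2 ∉ Sat(EF ((EX p) ∧ ¬q)) = {n1, n3, n4, n5, n6, n7, n8}, so the formula does not hold at n2.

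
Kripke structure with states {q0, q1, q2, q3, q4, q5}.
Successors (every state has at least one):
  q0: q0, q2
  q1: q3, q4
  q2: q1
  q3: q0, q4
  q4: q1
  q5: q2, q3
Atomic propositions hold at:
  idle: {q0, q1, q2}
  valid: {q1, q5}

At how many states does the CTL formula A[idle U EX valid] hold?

Sat(EX valid) = {s : some successor in {q1, q5}} = {q2, q4}
A[idle U EX valid]: least fixpoint, start Z0 = Sat(EX valid) = {q2, q4}, add states in Sat(idle) with every successor in Z. Already a fixed point.
Sat(A[idle U EX valid]) = {q2, q4}
|Sat(A[idle U EX valid])| = |{q2, q4}| = 2.

2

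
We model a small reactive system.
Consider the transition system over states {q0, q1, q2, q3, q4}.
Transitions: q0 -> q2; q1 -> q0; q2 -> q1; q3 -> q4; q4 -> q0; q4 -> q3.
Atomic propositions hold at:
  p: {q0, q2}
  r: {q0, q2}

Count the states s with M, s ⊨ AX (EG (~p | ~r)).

1

Sat(~p) = {q1, q3, q4}
Sat(~r) = {q1, q3, q4}
Sat(~p | ~r) = {q1, q3, q4}
EG (~p | ~r): greatest fixpoint, start Z0 = {q1, q3, q4}, keep only states in Sat with some successor in Z. Z1 = {q3, q4}; fixed.
Sat(EG (~p | ~r)) = {q3, q4}
Sat(AX (EG (~p | ~r))) = {s : every successor in {q3, q4}} = {q3}
|Sat(AX (EG (~p | ~r)))| = |{q3}| = 1.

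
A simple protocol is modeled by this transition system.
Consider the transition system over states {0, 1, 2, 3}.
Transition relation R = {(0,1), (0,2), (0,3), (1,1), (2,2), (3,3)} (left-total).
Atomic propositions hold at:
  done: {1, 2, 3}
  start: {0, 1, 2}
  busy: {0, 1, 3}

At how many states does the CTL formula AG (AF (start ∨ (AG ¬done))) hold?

Sat(¬done) = {0}
AG ¬done: greatest fixpoint, start Z0 = {0}, keep only states in Sat with every successor in Z. Z1 = ∅; fixed.
Sat(AG ¬done) = ∅
Sat(start ∨ (AG ¬done)) = {0, 1, 2}
AF (start ∨ (AG ¬done)): least fixpoint, start Z0 = {0, 1, 2}, add states with every successor in Z. Already a fixed point.
Sat(AF (start ∨ (AG ¬done))) = {0, 1, 2}
AG (AF (start ∨ (AG ¬done))): greatest fixpoint, start Z0 = {0, 1, 2}, keep only states in Sat with every successor in Z. Z1 = {1, 2}; fixed.
Sat(AG (AF (start ∨ (AG ¬done)))) = {1, 2}
|Sat(AG (AF (start ∨ (AG ¬done))))| = |{1, 2}| = 2.

2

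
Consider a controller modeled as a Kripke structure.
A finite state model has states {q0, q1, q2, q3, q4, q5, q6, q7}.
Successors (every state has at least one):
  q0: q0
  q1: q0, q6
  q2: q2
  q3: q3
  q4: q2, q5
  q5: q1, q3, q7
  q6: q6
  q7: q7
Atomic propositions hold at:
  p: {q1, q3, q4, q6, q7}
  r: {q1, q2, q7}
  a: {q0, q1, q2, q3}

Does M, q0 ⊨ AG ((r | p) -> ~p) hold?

Yes

Sat(r | p) = {q1, q2, q3, q4, q6, q7}
Sat(~p) = {q0, q2, q5}
Sat((r | p) -> ~p) = {q0, q2, q5}
AG ((r | p) -> ~p): greatest fixpoint, start Z0 = {q0, q2, q5}, keep only states in Sat with every successor in Z. Z1 = {q0, q2}; fixed.
Sat(AG ((r | p) -> ~p)) = {q0, q2}
q0 ∈ Sat(AG ((r | p) -> ~p)) = {q0, q2}, so the formula holds at q0.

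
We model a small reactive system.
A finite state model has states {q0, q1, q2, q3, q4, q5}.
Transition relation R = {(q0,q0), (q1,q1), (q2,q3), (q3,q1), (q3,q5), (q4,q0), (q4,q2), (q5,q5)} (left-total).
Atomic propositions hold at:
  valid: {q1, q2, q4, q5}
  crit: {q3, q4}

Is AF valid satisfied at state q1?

Yes

AF valid: least fixpoint, start Z0 = {q1, q2, q4, q5}, add states with every successor in Z. Z1 = {q1, q2, q3, q4, q5}; fixed.
Sat(AF valid) = {q1, q2, q3, q4, q5}
q1 ∈ Sat(AF valid) = {q1, q2, q3, q4, q5}, so the formula holds at q1.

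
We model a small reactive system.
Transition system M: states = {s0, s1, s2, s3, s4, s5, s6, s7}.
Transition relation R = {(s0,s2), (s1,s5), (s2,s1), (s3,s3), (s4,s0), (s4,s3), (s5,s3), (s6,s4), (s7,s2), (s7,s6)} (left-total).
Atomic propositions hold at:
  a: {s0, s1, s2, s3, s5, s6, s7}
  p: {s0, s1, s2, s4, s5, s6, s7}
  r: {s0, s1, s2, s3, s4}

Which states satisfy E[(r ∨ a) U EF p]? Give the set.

{s0, s1, s2, s4, s5, s6, s7}

Sat(r ∨ a) = {s0, s1, s2, s3, s4, s5, s6, s7}
EF p: least fixpoint, start Z0 = {s0, s1, s2, s4, s5, s6, s7}, add states with some successor in Z. Already a fixed point.
Sat(EF p) = {s0, s1, s2, s4, s5, s6, s7}
E[(r ∨ a) U EF p]: least fixpoint, start Z0 = Sat(EF p) = {s0, s1, s2, s4, s5, s6, s7}, add states in Sat(r ∨ a) with some successor in Z. Already a fixed point.
Sat(E[(r ∨ a) U EF p]) = {s0, s1, s2, s4, s5, s6, s7}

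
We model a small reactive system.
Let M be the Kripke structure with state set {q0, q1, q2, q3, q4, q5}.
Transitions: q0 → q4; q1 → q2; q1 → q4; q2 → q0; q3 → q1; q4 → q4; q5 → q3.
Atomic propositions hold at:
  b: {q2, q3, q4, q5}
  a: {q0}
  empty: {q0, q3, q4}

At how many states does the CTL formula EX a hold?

Sat(EX a) = {s : some successor in {q0}} = {q2}
|Sat(EX a)| = |{q2}| = 1.

1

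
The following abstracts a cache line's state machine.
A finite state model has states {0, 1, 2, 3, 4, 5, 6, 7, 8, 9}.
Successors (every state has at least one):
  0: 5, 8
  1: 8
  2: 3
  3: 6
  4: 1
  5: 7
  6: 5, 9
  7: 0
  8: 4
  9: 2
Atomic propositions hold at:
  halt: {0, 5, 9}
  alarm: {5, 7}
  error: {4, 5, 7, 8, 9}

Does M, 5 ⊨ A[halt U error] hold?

Yes

A[halt U error]: least fixpoint, start Z0 = Sat(error) = {4, 5, 7, 8, 9}, add states in Sat(halt) with every successor in Z. Z1 = {0, 4, 5, 7, 8, 9}; fixed.
Sat(A[halt U error]) = {0, 4, 5, 7, 8, 9}
5 ∈ Sat(A[halt U error]) = {0, 4, 5, 7, 8, 9}, so the formula holds at 5.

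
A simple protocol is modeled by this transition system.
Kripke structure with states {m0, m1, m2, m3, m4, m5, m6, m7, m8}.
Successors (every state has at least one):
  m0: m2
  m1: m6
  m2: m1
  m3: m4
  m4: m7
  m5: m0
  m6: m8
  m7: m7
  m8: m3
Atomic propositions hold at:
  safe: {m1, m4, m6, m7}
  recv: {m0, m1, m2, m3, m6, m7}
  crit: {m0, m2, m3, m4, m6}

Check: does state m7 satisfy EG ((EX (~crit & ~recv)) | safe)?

Yes

Sat(~crit) = {m1, m5, m7, m8}
Sat(~recv) = {m4, m5, m8}
Sat(~crit & ~recv) = {m5, m8}
Sat(EX (~crit & ~recv)) = {s : some successor in {m5, m8}} = {m6}
Sat((EX (~crit & ~recv)) | safe) = {m1, m4, m6, m7}
EG ((EX (~crit & ~recv)) | safe): greatest fixpoint, start Z0 = {m1, m4, m6, m7}, keep only states in Sat with some successor in Z. Z1 = {m1, m4, m7}; Z2 = {m4, m7}; fixed.
Sat(EG ((EX (~crit & ~recv)) | safe)) = {m4, m7}
m7 ∈ Sat(EG ((EX (~crit & ~recv)) | safe)) = {m4, m7}, so the formula holds at m7.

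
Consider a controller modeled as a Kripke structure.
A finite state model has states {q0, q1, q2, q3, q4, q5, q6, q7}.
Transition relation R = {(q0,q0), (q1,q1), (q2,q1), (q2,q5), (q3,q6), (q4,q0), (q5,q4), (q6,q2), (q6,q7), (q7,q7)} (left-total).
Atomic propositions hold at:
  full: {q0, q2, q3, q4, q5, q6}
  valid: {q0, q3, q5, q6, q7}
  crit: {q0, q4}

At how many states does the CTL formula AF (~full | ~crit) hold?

Sat(~full) = {q1, q7}
Sat(~crit) = {q1, q2, q3, q5, q6, q7}
Sat(~full | ~crit) = {q1, q2, q3, q5, q6, q7}
AF (~full | ~crit): least fixpoint, start Z0 = {q1, q2, q3, q5, q6, q7}, add states with every successor in Z. Already a fixed point.
Sat(AF (~full | ~crit)) = {q1, q2, q3, q5, q6, q7}
|Sat(AF (~full | ~crit))| = |{q1, q2, q3, q5, q6, q7}| = 6.

6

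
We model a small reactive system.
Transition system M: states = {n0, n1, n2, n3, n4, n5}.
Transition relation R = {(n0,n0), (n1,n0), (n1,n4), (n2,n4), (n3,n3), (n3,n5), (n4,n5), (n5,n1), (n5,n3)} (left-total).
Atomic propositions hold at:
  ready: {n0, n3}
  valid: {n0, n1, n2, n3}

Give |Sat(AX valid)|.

Sat(AX valid) = {s : every successor in {n0, n1, n2, n3}} = {n0, n5}
|Sat(AX valid)| = |{n0, n5}| = 2.

2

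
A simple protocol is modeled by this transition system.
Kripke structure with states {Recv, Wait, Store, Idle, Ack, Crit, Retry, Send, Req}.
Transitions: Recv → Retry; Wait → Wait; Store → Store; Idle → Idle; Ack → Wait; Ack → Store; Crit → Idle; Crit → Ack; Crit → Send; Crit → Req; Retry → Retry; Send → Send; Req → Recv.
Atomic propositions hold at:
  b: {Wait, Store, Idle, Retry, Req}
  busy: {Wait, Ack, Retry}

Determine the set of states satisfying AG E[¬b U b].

{Recv, Wait, Store, Idle, Ack, Retry, Req}

Sat(¬b) = {Recv, Ack, Crit, Send}
E[¬b U b]: least fixpoint, start Z0 = Sat(b) = {Wait, Store, Idle, Retry, Req}, add states in Sat(¬b) with some successor in Z. Z1 = {Recv, Wait, Store, Idle, Ack, Crit, Retry, Req}; fixed.
Sat(E[¬b U b]) = {Recv, Wait, Store, Idle, Ack, Crit, Retry, Req}
AG E[¬b U b]: greatest fixpoint, start Z0 = {Recv, Wait, Store, Idle, Ack, Crit, Retry, Req}, keep only states in Sat with every successor in Z. Z1 = {Recv, Wait, Store, Idle, Ack, Retry, Req}; fixed.
Sat(AG E[¬b U b]) = {Recv, Wait, Store, Idle, Ack, Retry, Req}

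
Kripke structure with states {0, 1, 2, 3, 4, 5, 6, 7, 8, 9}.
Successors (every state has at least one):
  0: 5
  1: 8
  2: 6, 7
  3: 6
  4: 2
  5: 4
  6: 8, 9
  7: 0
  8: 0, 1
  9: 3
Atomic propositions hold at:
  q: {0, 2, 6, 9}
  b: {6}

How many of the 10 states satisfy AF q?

AF q: least fixpoint, start Z0 = {0, 2, 6, 9}, add states with every successor in Z. Z1 = {0, 2, 3, 4, 6, 7, 9}; Z2 = {0, 2, 3, 4, 5, 6, 7, 9}; fixed.
Sat(AF q) = {0, 2, 3, 4, 5, 6, 7, 9}
|Sat(AF q)| = |{0, 2, 3, 4, 5, 6, 7, 9}| = 8.

8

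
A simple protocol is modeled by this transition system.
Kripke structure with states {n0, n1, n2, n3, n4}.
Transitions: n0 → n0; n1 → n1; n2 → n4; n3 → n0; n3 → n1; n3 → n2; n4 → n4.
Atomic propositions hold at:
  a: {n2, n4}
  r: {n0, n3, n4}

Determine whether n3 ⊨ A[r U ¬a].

Sat(¬a) = {n0, n1, n3}
A[r U ¬a]: least fixpoint, start Z0 = Sat(¬a) = {n0, n1, n3}, add states in Sat(r) with every successor in Z. Already a fixed point.
Sat(A[r U ¬a]) = {n0, n1, n3}
n3 ∈ Sat(A[r U ¬a]) = {n0, n1, n3}, so the formula holds at n3.

Yes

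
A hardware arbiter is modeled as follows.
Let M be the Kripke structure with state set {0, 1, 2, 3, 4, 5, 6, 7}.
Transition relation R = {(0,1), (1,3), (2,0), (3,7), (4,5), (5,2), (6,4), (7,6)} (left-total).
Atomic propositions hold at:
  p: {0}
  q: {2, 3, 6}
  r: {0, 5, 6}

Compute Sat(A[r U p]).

{0}

A[r U p]: least fixpoint, start Z0 = Sat(p) = {0}, add states in Sat(r) with every successor in Z. Already a fixed point.
Sat(A[r U p]) = {0}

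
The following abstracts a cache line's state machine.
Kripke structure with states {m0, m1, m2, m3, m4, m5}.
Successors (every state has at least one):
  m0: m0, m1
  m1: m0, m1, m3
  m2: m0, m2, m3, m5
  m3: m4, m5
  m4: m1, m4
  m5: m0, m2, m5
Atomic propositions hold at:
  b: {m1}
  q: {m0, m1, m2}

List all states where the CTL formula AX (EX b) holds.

Sat(EX b) = {s : some successor in {m1}} = {m0, m1, m4}
Sat(AX (EX b)) = {s : every successor in {m0, m1, m4}} = {m0, m4}

{m0, m4}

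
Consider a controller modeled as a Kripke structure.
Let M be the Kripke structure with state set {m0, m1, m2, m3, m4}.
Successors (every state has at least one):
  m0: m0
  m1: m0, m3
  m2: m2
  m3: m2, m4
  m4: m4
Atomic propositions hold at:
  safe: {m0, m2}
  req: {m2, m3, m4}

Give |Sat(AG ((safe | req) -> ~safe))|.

Sat(safe | req) = {m0, m2, m3, m4}
Sat(~safe) = {m1, m3, m4}
Sat((safe | req) -> ~safe) = {m1, m3, m4}
AG ((safe | req) -> ~safe): greatest fixpoint, start Z0 = {m1, m3, m4}, keep only states in Sat with every successor in Z. Z1 = {m4}; fixed.
Sat(AG ((safe | req) -> ~safe)) = {m4}
|Sat(AG ((safe | req) -> ~safe))| = |{m4}| = 1.

1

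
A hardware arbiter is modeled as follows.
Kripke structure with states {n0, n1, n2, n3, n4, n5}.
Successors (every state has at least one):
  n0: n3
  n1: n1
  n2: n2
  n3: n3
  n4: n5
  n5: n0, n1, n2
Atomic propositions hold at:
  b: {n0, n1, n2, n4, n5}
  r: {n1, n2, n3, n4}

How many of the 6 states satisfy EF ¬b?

Sat(¬b) = {n3}
EF ¬b: least fixpoint, start Z0 = {n3}, add states with some successor in Z. Z1 = {n0, n3}; Z2 = {n0, n3, n5}; Z3 = {n0, n3, n4, n5}; fixed.
Sat(EF ¬b) = {n0, n3, n4, n5}
|Sat(EF ¬b)| = |{n0, n3, n4, n5}| = 4.

4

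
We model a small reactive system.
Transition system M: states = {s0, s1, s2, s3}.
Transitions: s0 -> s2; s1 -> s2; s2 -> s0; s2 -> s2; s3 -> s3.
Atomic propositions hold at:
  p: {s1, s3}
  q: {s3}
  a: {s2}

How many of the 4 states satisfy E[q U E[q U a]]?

E[q U a]: least fixpoint, start Z0 = Sat(a) = {s2}, add states in Sat(q) with some successor in Z. Already a fixed point.
Sat(E[q U a]) = {s2}
E[q U E[q U a]]: least fixpoint, start Z0 = Sat(E[q U a]) = {s2}, add states in Sat(q) with some successor in Z. Already a fixed point.
Sat(E[q U E[q U a]]) = {s2}
|Sat(E[q U E[q U a]])| = |{s2}| = 1.

1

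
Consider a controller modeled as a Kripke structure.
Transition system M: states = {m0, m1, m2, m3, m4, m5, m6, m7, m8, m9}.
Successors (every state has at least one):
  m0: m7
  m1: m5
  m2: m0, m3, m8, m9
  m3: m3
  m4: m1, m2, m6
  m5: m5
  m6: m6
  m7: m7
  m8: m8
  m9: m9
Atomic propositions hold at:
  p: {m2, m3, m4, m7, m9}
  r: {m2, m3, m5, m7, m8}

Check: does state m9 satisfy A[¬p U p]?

Sat(¬p) = {m0, m1, m5, m6, m8}
A[¬p U p]: least fixpoint, start Z0 = Sat(p) = {m2, m3, m4, m7, m9}, add states in Sat(¬p) with every successor in Z. Z1 = {m0, m2, m3, m4, m7, m9}; fixed.
Sat(A[¬p U p]) = {m0, m2, m3, m4, m7, m9}
m9 ∈ Sat(A[¬p U p]) = {m0, m2, m3, m4, m7, m9}, so the formula holds at m9.

Yes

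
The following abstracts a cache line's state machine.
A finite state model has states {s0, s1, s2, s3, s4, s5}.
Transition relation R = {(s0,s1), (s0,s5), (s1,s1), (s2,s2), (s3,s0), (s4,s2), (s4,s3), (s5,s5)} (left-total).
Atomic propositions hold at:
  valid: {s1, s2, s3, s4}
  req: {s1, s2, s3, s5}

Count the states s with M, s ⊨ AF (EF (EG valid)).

5

EG valid: greatest fixpoint, start Z0 = {s1, s2, s3, s4}, keep only states in Sat with some successor in Z. Z1 = {s1, s2, s4}; fixed.
Sat(EG valid) = {s1, s2, s4}
EF (EG valid): least fixpoint, start Z0 = {s1, s2, s4}, add states with some successor in Z. Z1 = {s0, s1, s2, s4}; Z2 = {s0, s1, s2, s3, s4}; fixed.
Sat(EF (EG valid)) = {s0, s1, s2, s3, s4}
AF (EF (EG valid)): least fixpoint, start Z0 = {s0, s1, s2, s3, s4}, add states with every successor in Z. Already a fixed point.
Sat(AF (EF (EG valid))) = {s0, s1, s2, s3, s4}
|Sat(AF (EF (EG valid)))| = |{s0, s1, s2, s3, s4}| = 5.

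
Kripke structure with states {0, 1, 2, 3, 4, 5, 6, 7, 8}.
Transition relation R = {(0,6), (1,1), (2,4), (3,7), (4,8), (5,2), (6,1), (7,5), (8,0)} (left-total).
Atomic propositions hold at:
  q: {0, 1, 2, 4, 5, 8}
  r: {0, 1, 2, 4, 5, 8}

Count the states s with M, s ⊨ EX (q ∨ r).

7

Sat(q ∨ r) = {0, 1, 2, 4, 5, 8}
Sat(EX (q ∨ r)) = {s : some successor in {0, 1, 2, 4, 5, 8}} = {1, 2, 4, 5, 6, 7, 8}
|Sat(EX (q ∨ r))| = |{1, 2, 4, 5, 6, 7, 8}| = 7.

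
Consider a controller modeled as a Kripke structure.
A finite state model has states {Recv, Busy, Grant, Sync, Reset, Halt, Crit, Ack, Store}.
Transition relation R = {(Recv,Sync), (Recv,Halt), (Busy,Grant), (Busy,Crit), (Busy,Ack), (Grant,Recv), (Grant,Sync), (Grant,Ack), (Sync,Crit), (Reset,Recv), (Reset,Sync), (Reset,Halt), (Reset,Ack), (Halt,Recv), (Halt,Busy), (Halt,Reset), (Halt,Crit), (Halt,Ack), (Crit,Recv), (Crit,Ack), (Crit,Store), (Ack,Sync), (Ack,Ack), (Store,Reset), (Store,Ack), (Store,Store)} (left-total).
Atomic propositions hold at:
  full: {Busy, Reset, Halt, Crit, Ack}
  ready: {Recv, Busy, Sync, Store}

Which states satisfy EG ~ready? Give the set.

Sat(~ready) = {Grant, Reset, Halt, Crit, Ack}
EG ~ready: greatest fixpoint, start Z0 = {Grant, Reset, Halt, Crit, Ack}, keep only states in Sat with some successor in Z. Already a fixed point.
Sat(EG ~ready) = {Grant, Reset, Halt, Crit, Ack}

{Grant, Reset, Halt, Crit, Ack}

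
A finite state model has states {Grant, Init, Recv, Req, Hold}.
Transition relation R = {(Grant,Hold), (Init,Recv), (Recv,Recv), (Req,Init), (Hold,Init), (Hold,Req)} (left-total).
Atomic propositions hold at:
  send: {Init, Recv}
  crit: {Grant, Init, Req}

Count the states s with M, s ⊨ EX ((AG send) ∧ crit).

2

AG send: greatest fixpoint, start Z0 = {Init, Recv}, keep only states in Sat with every successor in Z. Already a fixed point.
Sat(AG send) = {Init, Recv}
Sat((AG send) ∧ crit) = {Init}
Sat(EX ((AG send) ∧ crit)) = {s : some successor in {Init}} = {Req, Hold}
|Sat(EX ((AG send) ∧ crit))| = |{Req, Hold}| = 2.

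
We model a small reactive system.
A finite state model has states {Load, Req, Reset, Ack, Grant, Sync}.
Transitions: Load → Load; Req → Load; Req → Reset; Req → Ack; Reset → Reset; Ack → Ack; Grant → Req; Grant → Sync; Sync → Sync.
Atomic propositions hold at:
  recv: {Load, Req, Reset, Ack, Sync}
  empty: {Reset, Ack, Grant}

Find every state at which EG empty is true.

EG empty: greatest fixpoint, start Z0 = {Reset, Ack, Grant}, keep only states in Sat with some successor in Z. Z1 = {Reset, Ack}; fixed.
Sat(EG empty) = {Reset, Ack}

{Reset, Ack}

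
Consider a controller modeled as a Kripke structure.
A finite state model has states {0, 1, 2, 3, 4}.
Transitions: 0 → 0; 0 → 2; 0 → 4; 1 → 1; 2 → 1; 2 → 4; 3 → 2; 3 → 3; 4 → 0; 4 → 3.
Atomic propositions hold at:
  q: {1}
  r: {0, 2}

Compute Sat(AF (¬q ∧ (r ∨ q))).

{0, 2}

Sat(¬q) = {0, 2, 3, 4}
Sat(r ∨ q) = {0, 1, 2}
Sat(¬q ∧ (r ∨ q)) = {0, 2}
AF (¬q ∧ (r ∨ q)): least fixpoint, start Z0 = {0, 2}, add states with every successor in Z. Already a fixed point.
Sat(AF (¬q ∧ (r ∨ q))) = {0, 2}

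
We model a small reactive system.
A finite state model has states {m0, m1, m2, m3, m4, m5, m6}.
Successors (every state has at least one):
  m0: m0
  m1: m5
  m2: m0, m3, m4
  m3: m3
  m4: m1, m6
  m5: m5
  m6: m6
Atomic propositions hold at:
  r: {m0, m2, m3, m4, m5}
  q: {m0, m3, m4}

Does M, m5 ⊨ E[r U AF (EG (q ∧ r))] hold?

Sat(q ∧ r) = {m0, m3, m4}
EG (q ∧ r): greatest fixpoint, start Z0 = {m0, m3, m4}, keep only states in Sat with some successor in Z. Z1 = {m0, m3}; fixed.
Sat(EG (q ∧ r)) = {m0, m3}
AF (EG (q ∧ r)): least fixpoint, start Z0 = {m0, m3}, add states with every successor in Z. Already a fixed point.
Sat(AF (EG (q ∧ r))) = {m0, m3}
E[r U AF (EG (q ∧ r))]: least fixpoint, start Z0 = Sat(AF (EG (q ∧ r))) = {m0, m3}, add states in Sat(r) with some successor in Z. Z1 = {m0, m2, m3}; fixed.
Sat(E[r U AF (EG (q ∧ r))]) = {m0, m2, m3}
m5 ∉ Sat(E[r U AF (EG (q ∧ r))]) = {m0, m2, m3}, so the formula does not hold at m5.

No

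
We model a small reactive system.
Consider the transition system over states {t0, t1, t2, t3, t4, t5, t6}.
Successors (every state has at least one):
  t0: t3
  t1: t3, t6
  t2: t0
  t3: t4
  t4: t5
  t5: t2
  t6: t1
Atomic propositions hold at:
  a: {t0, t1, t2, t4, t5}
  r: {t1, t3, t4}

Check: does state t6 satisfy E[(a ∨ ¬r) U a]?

Yes

Sat(¬r) = {t0, t2, t5, t6}
Sat(a ∨ ¬r) = {t0, t1, t2, t4, t5, t6}
E[(a ∨ ¬r) U a]: least fixpoint, start Z0 = Sat(a) = {t0, t1, t2, t4, t5}, add states in Sat(a ∨ ¬r) with some successor in Z. Z1 = {t0, t1, t2, t4, t5, t6}; fixed.
Sat(E[(a ∨ ¬r) U a]) = {t0, t1, t2, t4, t5, t6}
t6 ∈ Sat(E[(a ∨ ¬r) U a]) = {t0, t1, t2, t4, t5, t6}, so the formula holds at t6.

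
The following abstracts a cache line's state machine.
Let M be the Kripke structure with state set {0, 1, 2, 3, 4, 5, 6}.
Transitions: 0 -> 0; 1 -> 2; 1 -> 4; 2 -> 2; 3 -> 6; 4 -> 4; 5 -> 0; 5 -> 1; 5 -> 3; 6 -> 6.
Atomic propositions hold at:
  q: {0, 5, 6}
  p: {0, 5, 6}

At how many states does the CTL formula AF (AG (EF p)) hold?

EF p: least fixpoint, start Z0 = {0, 5, 6}, add states with some successor in Z. Z1 = {0, 3, 5, 6}; fixed.
Sat(EF p) = {0, 3, 5, 6}
AG (EF p): greatest fixpoint, start Z0 = {0, 3, 5, 6}, keep only states in Sat with every successor in Z. Z1 = {0, 3, 6}; fixed.
Sat(AG (EF p)) = {0, 3, 6}
AF (AG (EF p)): least fixpoint, start Z0 = {0, 3, 6}, add states with every successor in Z. Already a fixed point.
Sat(AF (AG (EF p))) = {0, 3, 6}
|Sat(AF (AG (EF p)))| = |{0, 3, 6}| = 3.

3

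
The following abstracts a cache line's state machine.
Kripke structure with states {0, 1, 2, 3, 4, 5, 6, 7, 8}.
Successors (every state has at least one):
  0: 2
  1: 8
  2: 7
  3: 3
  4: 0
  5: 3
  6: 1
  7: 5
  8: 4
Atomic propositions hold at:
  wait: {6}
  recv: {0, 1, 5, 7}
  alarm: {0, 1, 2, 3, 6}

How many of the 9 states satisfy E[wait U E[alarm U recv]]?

E[alarm U recv]: least fixpoint, start Z0 = Sat(recv) = {0, 1, 5, 7}, add states in Sat(alarm) with some successor in Z. Z1 = {0, 1, 2, 5, 6, 7}; fixed.
Sat(E[alarm U recv]) = {0, 1, 2, 5, 6, 7}
E[wait U E[alarm U recv]]: least fixpoint, start Z0 = Sat(E[alarm U recv]) = {0, 1, 2, 5, 6, 7}, add states in Sat(wait) with some successor in Z. Already a fixed point.
Sat(E[wait U E[alarm U recv]]) = {0, 1, 2, 5, 6, 7}
|Sat(E[wait U E[alarm U recv]])| = |{0, 1, 2, 5, 6, 7}| = 6.

6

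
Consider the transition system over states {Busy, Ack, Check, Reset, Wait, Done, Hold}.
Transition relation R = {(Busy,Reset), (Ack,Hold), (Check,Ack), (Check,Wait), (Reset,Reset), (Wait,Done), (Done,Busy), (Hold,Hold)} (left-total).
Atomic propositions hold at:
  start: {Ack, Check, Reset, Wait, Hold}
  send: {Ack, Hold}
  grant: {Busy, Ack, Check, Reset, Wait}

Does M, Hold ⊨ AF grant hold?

AF grant: least fixpoint, start Z0 = {Busy, Ack, Check, Reset, Wait}, add states with every successor in Z. Z1 = {Busy, Ack, Check, Reset, Wait, Done}; fixed.
Sat(AF grant) = {Busy, Ack, Check, Reset, Wait, Done}
Hold ∉ Sat(AF grant) = {Busy, Ack, Check, Reset, Wait, Done}, so the formula does not hold at Hold.

No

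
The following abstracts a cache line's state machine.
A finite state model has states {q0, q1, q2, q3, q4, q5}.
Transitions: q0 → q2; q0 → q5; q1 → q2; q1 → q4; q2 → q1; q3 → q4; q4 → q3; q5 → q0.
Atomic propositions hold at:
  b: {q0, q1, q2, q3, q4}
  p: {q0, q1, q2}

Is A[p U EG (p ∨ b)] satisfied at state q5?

No

Sat(p ∨ b) = {q0, q1, q2, q3, q4}
EG (p ∨ b): greatest fixpoint, start Z0 = {q0, q1, q2, q3, q4}, keep only states in Sat with some successor in Z. Already a fixed point.
Sat(EG (p ∨ b)) = {q0, q1, q2, q3, q4}
A[p U EG (p ∨ b)]: least fixpoint, start Z0 = Sat(EG (p ∨ b)) = {q0, q1, q2, q3, q4}, add states in Sat(p) with every successor in Z. Already a fixed point.
Sat(A[p U EG (p ∨ b)]) = {q0, q1, q2, q3, q4}
q5 ∉ Sat(A[p U EG (p ∨ b)]) = {q0, q1, q2, q3, q4}, so the formula does not hold at q5.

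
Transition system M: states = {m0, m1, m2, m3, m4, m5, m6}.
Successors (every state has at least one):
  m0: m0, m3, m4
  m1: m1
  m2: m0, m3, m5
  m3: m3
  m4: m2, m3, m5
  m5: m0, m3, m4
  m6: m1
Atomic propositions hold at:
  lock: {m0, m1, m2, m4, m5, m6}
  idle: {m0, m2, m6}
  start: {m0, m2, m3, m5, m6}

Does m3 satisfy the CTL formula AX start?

Sat(AX start) = {s : every successor in {m0, m2, m3, m5, m6}} = {m2, m3, m4}
m3 ∈ Sat(AX start) = {m2, m3, m4}, so the formula holds at m3.

Yes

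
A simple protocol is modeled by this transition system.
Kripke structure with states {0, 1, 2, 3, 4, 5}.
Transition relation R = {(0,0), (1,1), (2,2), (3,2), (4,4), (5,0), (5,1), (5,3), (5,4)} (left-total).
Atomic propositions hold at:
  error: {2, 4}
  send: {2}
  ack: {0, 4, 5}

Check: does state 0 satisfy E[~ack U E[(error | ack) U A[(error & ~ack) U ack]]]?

Yes

Sat(~ack) = {1, 2, 3}
Sat(error | ack) = {0, 2, 4, 5}
Sat(error & ~ack) = {2}
A[(error & ~ack) U ack]: least fixpoint, start Z0 = Sat(ack) = {0, 4, 5}, add states in Sat(error & ~ack) with every successor in Z. Already a fixed point.
Sat(A[(error & ~ack) U ack]) = {0, 4, 5}
E[(error | ack) U A[(error & ~ack) U ack]]: least fixpoint, start Z0 = Sat(A[(error & ~ack) U ack]) = {0, 4, 5}, add states in Sat(error | ack) with some successor in Z. Already a fixed point.
Sat(E[(error | ack) U A[(error & ~ack) U ack]]) = {0, 4, 5}
E[~ack U E[(error | ack) U A[(error & ~ack) U ack]]]: least fixpoint, start Z0 = Sat(E[(error | ack) U A[(error & ~ack) U ack]]) = {0, 4, 5}, add states in Sat(~ack) with some successor in Z. Already a fixed point.
Sat(E[~ack U E[(error | ack) U A[(error & ~ack) U ack]]]) = {0, 4, 5}
0 ∈ Sat(E[~ack U E[(error | ack) U A[(error & ~ack) U ack]]]) = {0, 4, 5}, so the formula holds at 0.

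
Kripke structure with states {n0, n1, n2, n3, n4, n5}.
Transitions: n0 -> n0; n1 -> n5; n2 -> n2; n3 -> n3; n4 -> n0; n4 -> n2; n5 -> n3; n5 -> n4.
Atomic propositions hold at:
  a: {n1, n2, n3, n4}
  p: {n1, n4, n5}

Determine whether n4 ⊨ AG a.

No

AG a: greatest fixpoint, start Z0 = {n1, n2, n3, n4}, keep only states in Sat with every successor in Z. Z1 = {n2, n3}; fixed.
Sat(AG a) = {n2, n3}
n4 ∉ Sat(AG a) = {n2, n3}, so the formula does not hold at n4.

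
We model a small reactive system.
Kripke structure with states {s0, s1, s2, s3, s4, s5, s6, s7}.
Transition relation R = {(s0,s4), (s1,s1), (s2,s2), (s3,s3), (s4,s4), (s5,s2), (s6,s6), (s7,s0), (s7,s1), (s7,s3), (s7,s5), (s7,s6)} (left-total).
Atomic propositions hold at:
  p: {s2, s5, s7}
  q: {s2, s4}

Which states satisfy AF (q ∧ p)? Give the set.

{s2, s5}

Sat(q ∧ p) = {s2}
AF (q ∧ p): least fixpoint, start Z0 = {s2}, add states with every successor in Z. Z1 = {s2, s5}; fixed.
Sat(AF (q ∧ p)) = {s2, s5}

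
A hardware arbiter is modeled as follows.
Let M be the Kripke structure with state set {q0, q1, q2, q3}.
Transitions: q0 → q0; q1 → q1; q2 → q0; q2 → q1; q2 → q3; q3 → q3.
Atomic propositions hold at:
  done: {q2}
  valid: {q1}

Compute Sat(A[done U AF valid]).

{q1}

AF valid: least fixpoint, start Z0 = {q1}, add states with every successor in Z. Already a fixed point.
Sat(AF valid) = {q1}
A[done U AF valid]: least fixpoint, start Z0 = Sat(AF valid) = {q1}, add states in Sat(done) with every successor in Z. Already a fixed point.
Sat(A[done U AF valid]) = {q1}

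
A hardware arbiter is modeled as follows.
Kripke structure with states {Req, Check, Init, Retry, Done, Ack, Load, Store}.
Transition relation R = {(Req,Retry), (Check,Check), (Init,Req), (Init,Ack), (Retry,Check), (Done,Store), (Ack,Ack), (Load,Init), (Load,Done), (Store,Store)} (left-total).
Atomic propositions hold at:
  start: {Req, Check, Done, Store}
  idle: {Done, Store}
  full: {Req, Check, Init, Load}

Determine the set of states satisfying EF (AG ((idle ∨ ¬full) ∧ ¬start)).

{Init, Ack, Load}

Sat(¬full) = {Retry, Done, Ack, Store}
Sat(idle ∨ ¬full) = {Retry, Done, Ack, Store}
Sat(¬start) = {Init, Retry, Ack, Load}
Sat((idle ∨ ¬full) ∧ ¬start) = {Retry, Ack}
AG ((idle ∨ ¬full) ∧ ¬start): greatest fixpoint, start Z0 = {Retry, Ack}, keep only states in Sat with every successor in Z. Z1 = {Ack}; fixed.
Sat(AG ((idle ∨ ¬full) ∧ ¬start)) = {Ack}
EF (AG ((idle ∨ ¬full) ∧ ¬start)): least fixpoint, start Z0 = {Ack}, add states with some successor in Z. Z1 = {Init, Ack}; Z2 = {Init, Ack, Load}; fixed.
Sat(EF (AG ((idle ∨ ¬full) ∧ ¬start))) = {Init, Ack, Load}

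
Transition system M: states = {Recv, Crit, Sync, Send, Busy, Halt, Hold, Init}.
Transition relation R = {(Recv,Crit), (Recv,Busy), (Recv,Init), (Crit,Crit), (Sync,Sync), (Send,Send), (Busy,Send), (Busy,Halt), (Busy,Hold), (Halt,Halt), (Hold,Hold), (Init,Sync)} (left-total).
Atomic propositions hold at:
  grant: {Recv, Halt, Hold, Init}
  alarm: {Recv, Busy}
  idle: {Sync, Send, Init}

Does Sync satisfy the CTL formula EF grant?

EF grant: least fixpoint, start Z0 = {Recv, Halt, Hold, Init}, add states with some successor in Z. Z1 = {Recv, Busy, Halt, Hold, Init}; fixed.
Sat(EF grant) = {Recv, Busy, Halt, Hold, Init}
Sync ∉ Sat(EF grant) = {Recv, Busy, Halt, Hold, Init}, so the formula does not hold at Sync.

No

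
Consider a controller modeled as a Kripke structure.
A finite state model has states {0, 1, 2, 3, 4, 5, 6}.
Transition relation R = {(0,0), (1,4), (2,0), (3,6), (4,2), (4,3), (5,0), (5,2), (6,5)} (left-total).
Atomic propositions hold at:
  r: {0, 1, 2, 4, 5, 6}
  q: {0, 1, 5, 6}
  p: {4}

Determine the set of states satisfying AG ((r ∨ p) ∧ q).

Sat(r ∨ p) = {0, 1, 2, 4, 5, 6}
Sat((r ∨ p) ∧ q) = {0, 1, 5, 6}
AG ((r ∨ p) ∧ q): greatest fixpoint, start Z0 = {0, 1, 5, 6}, keep only states in Sat with every successor in Z. Z1 = {0, 6}; Z2 = {0}; fixed.
Sat(AG ((r ∨ p) ∧ q)) = {0}

{0}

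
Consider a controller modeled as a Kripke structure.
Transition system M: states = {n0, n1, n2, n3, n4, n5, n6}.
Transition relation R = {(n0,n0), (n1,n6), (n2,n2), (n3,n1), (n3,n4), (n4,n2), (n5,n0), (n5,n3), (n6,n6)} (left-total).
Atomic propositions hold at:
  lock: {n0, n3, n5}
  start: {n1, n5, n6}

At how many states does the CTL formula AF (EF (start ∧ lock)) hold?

Sat(start ∧ lock) = {n5}
EF (start ∧ lock): least fixpoint, start Z0 = {n5}, add states with some successor in Z. Already a fixed point.
Sat(EF (start ∧ lock)) = {n5}
AF (EF (start ∧ lock)): least fixpoint, start Z0 = {n5}, add states with every successor in Z. Already a fixed point.
Sat(AF (EF (start ∧ lock))) = {n5}
|Sat(AF (EF (start ∧ lock)))| = |{n5}| = 1.

1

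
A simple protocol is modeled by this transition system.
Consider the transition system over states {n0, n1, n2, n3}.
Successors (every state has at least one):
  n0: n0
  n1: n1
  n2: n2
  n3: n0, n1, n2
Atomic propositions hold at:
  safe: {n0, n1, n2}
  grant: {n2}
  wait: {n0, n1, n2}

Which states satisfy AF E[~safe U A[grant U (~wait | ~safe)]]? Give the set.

{n3}

Sat(~safe) = {n3}
Sat(~wait) = {n3}
Sat(~wait | ~safe) = {n3}
A[grant U (~wait | ~safe)]: least fixpoint, start Z0 = Sat((~wait | ~safe)) = {n3}, add states in Sat(grant) with every successor in Z. Already a fixed point.
Sat(A[grant U (~wait | ~safe)]) = {n3}
E[~safe U A[grant U (~wait | ~safe)]]: least fixpoint, start Z0 = Sat(A[grant U (~wait | ~safe)]) = {n3}, add states in Sat(~safe) with some successor in Z. Already a fixed point.
Sat(E[~safe U A[grant U (~wait | ~safe)]]) = {n3}
AF E[~safe U A[grant U (~wait | ~safe)]]: least fixpoint, start Z0 = {n3}, add states with every successor in Z. Already a fixed point.
Sat(AF E[~safe U A[grant U (~wait | ~safe)]]) = {n3}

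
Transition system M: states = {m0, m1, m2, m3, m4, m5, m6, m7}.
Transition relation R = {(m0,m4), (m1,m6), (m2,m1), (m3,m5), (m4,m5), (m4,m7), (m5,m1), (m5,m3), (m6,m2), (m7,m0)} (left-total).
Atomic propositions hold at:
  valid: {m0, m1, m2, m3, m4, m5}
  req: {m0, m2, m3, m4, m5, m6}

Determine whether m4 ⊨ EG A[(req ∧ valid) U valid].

Sat(req ∧ valid) = {m0, m2, m3, m4, m5}
A[(req ∧ valid) U valid]: least fixpoint, start Z0 = Sat(valid) = {m0, m1, m2, m3, m4, m5}, add states in Sat(req ∧ valid) with every successor in Z. Already a fixed point.
Sat(A[(req ∧ valid) U valid]) = {m0, m1, m2, m3, m4, m5}
EG A[(req ∧ valid) U valid]: greatest fixpoint, start Z0 = {m0, m1, m2, m3, m4, m5}, keep only states in Sat with some successor in Z. Z1 = {m0, m2, m3, m4, m5}; Z2 = {m0, m3, m4, m5}; fixed.
Sat(EG A[(req ∧ valid) U valid]) = {m0, m3, m4, m5}
m4 ∈ Sat(EG A[(req ∧ valid) U valid]) = {m0, m3, m4, m5}, so the formula holds at m4.

Yes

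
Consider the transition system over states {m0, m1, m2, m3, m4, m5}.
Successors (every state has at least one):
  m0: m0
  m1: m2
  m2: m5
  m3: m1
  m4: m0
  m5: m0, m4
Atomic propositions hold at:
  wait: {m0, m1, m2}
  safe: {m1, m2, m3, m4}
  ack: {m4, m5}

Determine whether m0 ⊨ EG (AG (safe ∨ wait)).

Sat(safe ∨ wait) = {m0, m1, m2, m3, m4}
AG (safe ∨ wait): greatest fixpoint, start Z0 = {m0, m1, m2, m3, m4}, keep only states in Sat with every successor in Z. Z1 = {m0, m1, m3, m4}; Z2 = {m0, m3, m4}; Z3 = {m0, m4}; fixed.
Sat(AG (safe ∨ wait)) = {m0, m4}
EG (AG (safe ∨ wait)): greatest fixpoint, start Z0 = {m0, m4}, keep only states in Sat with some successor in Z. Already a fixed point.
Sat(EG (AG (safe ∨ wait))) = {m0, m4}
m0 ∈ Sat(EG (AG (safe ∨ wait))) = {m0, m4}, so the formula holds at m0.

Yes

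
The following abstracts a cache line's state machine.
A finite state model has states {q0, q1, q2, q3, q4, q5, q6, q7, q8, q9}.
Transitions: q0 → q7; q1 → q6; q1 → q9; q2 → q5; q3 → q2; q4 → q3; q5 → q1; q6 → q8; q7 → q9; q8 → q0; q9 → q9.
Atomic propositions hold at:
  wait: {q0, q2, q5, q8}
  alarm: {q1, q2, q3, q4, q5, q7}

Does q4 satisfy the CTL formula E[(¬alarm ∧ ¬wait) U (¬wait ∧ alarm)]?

Yes

Sat(¬alarm) = {q0, q6, q8, q9}
Sat(¬wait) = {q1, q3, q4, q6, q7, q9}
Sat(¬alarm ∧ ¬wait) = {q6, q9}
Sat(¬wait ∧ alarm) = {q1, q3, q4, q7}
E[(¬alarm ∧ ¬wait) U (¬wait ∧ alarm)]: least fixpoint, start Z0 = Sat((¬wait ∧ alarm)) = {q1, q3, q4, q7}, add states in Sat(¬alarm ∧ ¬wait) with some successor in Z. Already a fixed point.
Sat(E[(¬alarm ∧ ¬wait) U (¬wait ∧ alarm)]) = {q1, q3, q4, q7}
q4 ∈ Sat(E[(¬alarm ∧ ¬wait) U (¬wait ∧ alarm)]) = {q1, q3, q4, q7}, so the formula holds at q4.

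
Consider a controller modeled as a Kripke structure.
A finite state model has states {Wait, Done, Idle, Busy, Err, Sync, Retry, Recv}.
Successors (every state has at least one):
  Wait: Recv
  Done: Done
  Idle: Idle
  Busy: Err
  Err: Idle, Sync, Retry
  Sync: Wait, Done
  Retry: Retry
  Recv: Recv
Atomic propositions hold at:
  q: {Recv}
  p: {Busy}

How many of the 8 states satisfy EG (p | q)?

1

Sat(p | q) = {Busy, Recv}
EG (p | q): greatest fixpoint, start Z0 = {Busy, Recv}, keep only states in Sat with some successor in Z. Z1 = {Recv}; fixed.
Sat(EG (p | q)) = {Recv}
|Sat(EG (p | q))| = |{Recv}| = 1.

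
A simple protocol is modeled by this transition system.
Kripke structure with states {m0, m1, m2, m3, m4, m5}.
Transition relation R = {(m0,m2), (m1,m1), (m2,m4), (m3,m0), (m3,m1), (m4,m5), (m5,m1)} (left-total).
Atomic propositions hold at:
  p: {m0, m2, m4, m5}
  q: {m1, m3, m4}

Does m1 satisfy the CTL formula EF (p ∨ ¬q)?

No

Sat(¬q) = {m0, m2, m5}
Sat(p ∨ ¬q) = {m0, m2, m4, m5}
EF (p ∨ ¬q): least fixpoint, start Z0 = {m0, m2, m4, m5}, add states with some successor in Z. Z1 = {m0, m2, m3, m4, m5}; fixed.
Sat(EF (p ∨ ¬q)) = {m0, m2, m3, m4, m5}
m1 ∉ Sat(EF (p ∨ ¬q)) = {m0, m2, m3, m4, m5}, so the formula does not hold at m1.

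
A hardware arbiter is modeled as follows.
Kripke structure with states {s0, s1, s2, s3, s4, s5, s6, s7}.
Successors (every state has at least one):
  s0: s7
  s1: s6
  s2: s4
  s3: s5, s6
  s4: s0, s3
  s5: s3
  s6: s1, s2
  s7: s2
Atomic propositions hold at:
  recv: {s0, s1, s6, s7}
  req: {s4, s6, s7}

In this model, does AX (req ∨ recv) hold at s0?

Yes

Sat(req ∨ recv) = {s0, s1, s4, s6, s7}
Sat(AX (req ∨ recv)) = {s : every successor in {s0, s1, s4, s6, s7}} = {s0, s1, s2}
s0 ∈ Sat(AX (req ∨ recv)) = {s0, s1, s2}, so the formula holds at s0.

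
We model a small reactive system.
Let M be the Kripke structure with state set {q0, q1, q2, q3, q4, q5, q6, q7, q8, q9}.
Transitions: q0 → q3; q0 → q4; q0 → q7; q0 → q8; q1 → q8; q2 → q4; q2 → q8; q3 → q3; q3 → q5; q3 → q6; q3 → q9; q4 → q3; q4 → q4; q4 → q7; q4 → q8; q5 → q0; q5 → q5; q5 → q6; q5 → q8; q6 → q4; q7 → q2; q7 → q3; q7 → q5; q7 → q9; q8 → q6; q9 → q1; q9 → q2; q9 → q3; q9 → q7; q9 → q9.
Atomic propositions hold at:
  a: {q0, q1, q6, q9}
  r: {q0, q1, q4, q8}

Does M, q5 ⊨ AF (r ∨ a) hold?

No

Sat(r ∨ a) = {q0, q1, q4, q6, q8, q9}
AF (r ∨ a): least fixpoint, start Z0 = {q0, q1, q4, q6, q8, q9}, add states with every successor in Z. Z1 = {q0, q1, q2, q4, q6, q8, q9}; fixed.
Sat(AF (r ∨ a)) = {q0, q1, q2, q4, q6, q8, q9}
q5 ∉ Sat(AF (r ∨ a)) = {q0, q1, q2, q4, q6, q8, q9}, so the formula does not hold at q5.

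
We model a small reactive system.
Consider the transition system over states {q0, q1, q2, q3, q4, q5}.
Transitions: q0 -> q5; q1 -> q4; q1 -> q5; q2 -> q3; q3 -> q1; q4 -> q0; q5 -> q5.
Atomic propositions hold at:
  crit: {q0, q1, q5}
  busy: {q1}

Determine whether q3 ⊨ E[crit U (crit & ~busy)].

No

Sat(~busy) = {q0, q2, q3, q4, q5}
Sat(crit & ~busy) = {q0, q5}
E[crit U (crit & ~busy)]: least fixpoint, start Z0 = Sat((crit & ~busy)) = {q0, q5}, add states in Sat(crit) with some successor in Z. Z1 = {q0, q1, q5}; fixed.
Sat(E[crit U (crit & ~busy)]) = {q0, q1, q5}
q3 ∉ Sat(E[crit U (crit & ~busy)]) = {q0, q1, q5}, so the formula does not hold at q3.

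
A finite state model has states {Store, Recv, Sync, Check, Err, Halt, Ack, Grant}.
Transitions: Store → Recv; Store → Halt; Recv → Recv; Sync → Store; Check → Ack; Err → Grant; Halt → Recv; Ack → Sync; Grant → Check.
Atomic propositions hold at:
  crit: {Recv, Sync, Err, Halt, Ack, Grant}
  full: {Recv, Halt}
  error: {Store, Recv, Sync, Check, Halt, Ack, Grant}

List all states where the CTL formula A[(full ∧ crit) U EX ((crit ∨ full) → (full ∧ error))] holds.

Sat(full ∧ crit) = {Recv, Halt}
Sat(crit ∨ full) = {Recv, Sync, Err, Halt, Ack, Grant}
Sat(full ∧ error) = {Recv, Halt}
Sat((crit ∨ full) → (full ∧ error)) = {Store, Recv, Check, Halt}
Sat(EX ((crit ∨ full) → (full ∧ error))) = {s : some successor in {Store, Recv, Check, Halt}} = {Store, Recv, Sync, Halt, Grant}
A[(full ∧ crit) U EX ((crit ∨ full) → (full ∧ error))]: least fixpoint, start Z0 = Sat(EX ((crit ∨ full) → (full ∧ error))) = {Store, Recv, Sync, Halt, Grant}, add states in Sat(full ∧ crit) with every successor in Z. Already a fixed point.
Sat(A[(full ∧ crit) U EX ((crit ∨ full) → (full ∧ error))]) = {Store, Recv, Sync, Halt, Grant}

{Store, Recv, Sync, Halt, Grant}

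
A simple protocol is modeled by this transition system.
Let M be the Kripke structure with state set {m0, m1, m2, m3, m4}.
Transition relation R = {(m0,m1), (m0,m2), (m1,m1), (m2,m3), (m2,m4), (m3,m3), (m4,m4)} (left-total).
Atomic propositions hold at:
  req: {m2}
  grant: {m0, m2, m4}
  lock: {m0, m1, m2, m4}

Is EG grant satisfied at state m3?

No

EG grant: greatest fixpoint, start Z0 = {m0, m2, m4}, keep only states in Sat with some successor in Z. Already a fixed point.
Sat(EG grant) = {m0, m2, m4}
m3 ∉ Sat(EG grant) = {m0, m2, m4}, so the formula does not hold at m3.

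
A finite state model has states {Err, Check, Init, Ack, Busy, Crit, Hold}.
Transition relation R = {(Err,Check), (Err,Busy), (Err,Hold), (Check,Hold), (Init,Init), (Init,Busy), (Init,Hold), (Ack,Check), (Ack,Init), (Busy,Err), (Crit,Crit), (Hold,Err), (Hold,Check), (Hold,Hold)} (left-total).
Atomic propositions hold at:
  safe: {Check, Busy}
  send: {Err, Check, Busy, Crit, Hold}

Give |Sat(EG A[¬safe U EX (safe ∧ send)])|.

Sat(¬safe) = {Err, Init, Ack, Crit, Hold}
Sat(safe ∧ send) = {Check, Busy}
Sat(EX (safe ∧ send)) = {s : some successor in {Check, Busy}} = {Err, Init, Ack, Hold}
A[¬safe U EX (safe ∧ send)]: least fixpoint, start Z0 = Sat(EX (safe ∧ send)) = {Err, Init, Ack, Hold}, add states in Sat(¬safe) with every successor in Z. Already a fixed point.
Sat(A[¬safe U EX (safe ∧ send)]) = {Err, Init, Ack, Hold}
EG A[¬safe U EX (safe ∧ send)]: greatest fixpoint, start Z0 = {Err, Init, Ack, Hold}, keep only states in Sat with some successor in Z. Already a fixed point.
Sat(EG A[¬safe U EX (safe ∧ send)]) = {Err, Init, Ack, Hold}
|Sat(EG A[¬safe U EX (safe ∧ send)])| = |{Err, Init, Ack, Hold}| = 4.

4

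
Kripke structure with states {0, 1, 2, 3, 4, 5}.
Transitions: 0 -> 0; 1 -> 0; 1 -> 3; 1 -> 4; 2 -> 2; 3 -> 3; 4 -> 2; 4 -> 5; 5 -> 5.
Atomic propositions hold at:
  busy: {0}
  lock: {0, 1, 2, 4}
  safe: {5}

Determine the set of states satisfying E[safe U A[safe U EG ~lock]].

Sat(~lock) = {3, 5}
EG ~lock: greatest fixpoint, start Z0 = {3, 5}, keep only states in Sat with some successor in Z. Already a fixed point.
Sat(EG ~lock) = {3, 5}
A[safe U EG ~lock]: least fixpoint, start Z0 = Sat(EG ~lock) = {3, 5}, add states in Sat(safe) with every successor in Z. Already a fixed point.
Sat(A[safe U EG ~lock]) = {3, 5}
E[safe U A[safe U EG ~lock]]: least fixpoint, start Z0 = Sat(A[safe U EG ~lock]) = {3, 5}, add states in Sat(safe) with some successor in Z. Already a fixed point.
Sat(E[safe U A[safe U EG ~lock]]) = {3, 5}

{3, 5}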